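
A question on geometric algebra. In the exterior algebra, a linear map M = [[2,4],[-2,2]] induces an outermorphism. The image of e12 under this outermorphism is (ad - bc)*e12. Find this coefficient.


The outermorphism of a linear map f sends e1^e2 to f(e1)^f(e2).
f(e1) = 2*e1 - 2*e2
f(e2) = 4*e1 + 2*e2
f(e1) ^ f(e2) = (2*e1 - 2*e2) ^ (4*e1 + 2*e2)
= 2*2*e12 + (-2)*4*e21
= (4 - (-8))*e12
= 12*e12
Coefficient = 12


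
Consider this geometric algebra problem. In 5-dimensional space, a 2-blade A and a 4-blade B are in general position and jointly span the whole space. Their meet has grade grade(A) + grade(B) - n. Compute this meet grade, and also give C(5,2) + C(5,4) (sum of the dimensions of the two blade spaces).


Meet grade = grade(A) + grade(B) - n
= 2 + 4 - 5 = 1
C(5,2) = 10
C(5,4) = 5
dim_A + dim_B = 10 + 5 = 15


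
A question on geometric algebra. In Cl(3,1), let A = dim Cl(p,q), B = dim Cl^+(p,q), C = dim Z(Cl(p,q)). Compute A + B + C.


n = 3 + 1 = 4
Total dim = 2^4 = 16
Even subalgebra dim = 2^3 = 8
n is even, so center dim = 1
Sum = 16 + 8 + 1 = 25


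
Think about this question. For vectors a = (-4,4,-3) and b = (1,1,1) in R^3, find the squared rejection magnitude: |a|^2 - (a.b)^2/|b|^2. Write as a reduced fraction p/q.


|a|^2 = (-4)^2 + 4^2 + (-3)^2 = 41
|b|^2 = 1^2 + 1^2 + 1^2 = 3
a . b = (-4)*1 + 4*1 + (-3)*1 = -3
(a.b)^2 = (-3)^2 = 9
|rej|^2 = 41 - 9/3
= (123 - 9)/3
= 114/3
In lowest terms: 38/1


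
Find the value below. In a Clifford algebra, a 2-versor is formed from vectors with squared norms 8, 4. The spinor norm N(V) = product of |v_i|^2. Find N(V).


Spinor norm N(V) = |v1|^2 * |v2|^2 * ... * |v2|^2
= 8 * 4
Running product: 8, 32
N(V) = 32


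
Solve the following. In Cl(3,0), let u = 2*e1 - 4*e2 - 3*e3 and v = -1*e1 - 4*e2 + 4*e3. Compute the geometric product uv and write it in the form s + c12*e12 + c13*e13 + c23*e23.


In Cl(3,0): e_i^2 = 1, e_ie_j = -e_je_i for i != j.
Scalar part = u . v = 2*(-1) + (-4)*(-4) + (-3)*4
= -2 + 16 + (-12) = 2
e12 coeff = 2*(-4) - (-4)*(-1) = -8 - 4 = -12
e13 coeff = 2*4 - (-3)*(-1) = 8 - 3 = 5
e23 coeff = (-4)*4 - (-3)*(-4) = -16 - 12 = -28
uv = 2 - 12*e12 + 5*e13 - 28*e23


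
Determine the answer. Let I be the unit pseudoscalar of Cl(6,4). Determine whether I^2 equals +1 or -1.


The pseudoscalar I = e1...e_n (product of all n generators) of Cl(p,q) satisfies I^2 = (-1)^(q + n(n-1)/2).
p = 6, q = 4, n = p + q = 10
n(n-1)/2 = 10 * 9 / 2 = 45
Exponent = q + n(n-1)/2 = 4 + 45 = 49
I^2 = (-1)^49 = -1


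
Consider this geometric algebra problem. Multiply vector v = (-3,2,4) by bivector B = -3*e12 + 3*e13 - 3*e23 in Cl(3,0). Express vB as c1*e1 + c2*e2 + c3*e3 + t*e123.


vB has grade-1 (vector) and grade-3 (trivector) parts: vB = (v _| B) + (v ^ B).
Vector part <vB>_1:
  e1: -v2*b12 - v3*b13 = -(2)*(-3) - (4)*(3) = -6
  e2: v1*b12 - v3*b23 = (-3)*(-3) - (4)*(-3) = 21
  e3: v1*b13 + v2*b23 = (-3)*(3) + (2)*(-3) = -15
Trivector part <vB>_3:
  e123: v1*b23 - v2*b13 + v3*b12 = (-3)*(-3) - (2)*(3) + (4)*(-3) = -9
vB = -6*e1 + 21*e2 - 15*e3 - 9*e123


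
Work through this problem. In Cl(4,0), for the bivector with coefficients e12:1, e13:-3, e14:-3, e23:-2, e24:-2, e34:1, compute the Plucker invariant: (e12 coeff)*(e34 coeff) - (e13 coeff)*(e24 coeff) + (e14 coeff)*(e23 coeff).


Plucker relation: af - be + cd
a*f = 1*1 = 1
b*e = (-3)*(-2) = 6
c*d = (-3)*(-2) = 6
af - be + cd = 1 - 6 + 6
= 1


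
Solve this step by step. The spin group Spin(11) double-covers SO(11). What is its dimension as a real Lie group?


Spin(n) double-covers SO(n); both have Lie algebra so(n) of dimension n(n-1)/2.
n = 11
n(n-1) = 11 * 10 = 110
dim Spin(11) = 110/2 = 55


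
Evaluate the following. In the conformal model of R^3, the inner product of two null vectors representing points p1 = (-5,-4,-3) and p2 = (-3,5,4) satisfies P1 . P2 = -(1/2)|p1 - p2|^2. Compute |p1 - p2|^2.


p1 - p2 = (-2, -9, -7)
|p1 - p2|^2 = (-2)^2 + (-9)^2 + (-7)^2
= 4 + 81 + 49
= 134


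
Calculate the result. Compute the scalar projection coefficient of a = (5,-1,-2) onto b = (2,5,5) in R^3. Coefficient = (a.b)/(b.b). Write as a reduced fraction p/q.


Projection coefficient = (a . b) / (b . b)
a . b = 5*2 + (-1)*5 + (-2)*5
= 10 + (-5) + (-10) = -5
b . b = 2^2 + 5^2 + 5^2
= 4 + 25 + 25 = 54
Coefficient = -5/54
In lowest terms: -5/54


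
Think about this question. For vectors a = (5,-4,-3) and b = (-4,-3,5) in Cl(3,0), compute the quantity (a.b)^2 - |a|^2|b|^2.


a . b = 5*(-4) + (-4)*(-3) + (-3)*5
= -20 + 12 + (-15) = -23
|a|^2 = 5^2 + (-4)^2 + (-3)^2 = 50
|b|^2 = (-4)^2 + (-3)^2 + 5^2 = 50
(a.b)^2 = (-23)^2 = 529
|a|^2 * |b|^2 = 50 * 50 = 2500
Result = 529 - 2500 = -1971


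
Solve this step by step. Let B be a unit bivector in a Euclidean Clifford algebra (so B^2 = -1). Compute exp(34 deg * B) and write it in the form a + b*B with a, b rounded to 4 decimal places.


For a unit bivector B with B^2 = -1, the exponential series gives
e^(theta*B) = cos(theta) + sin(theta)*B (the GA analogue of Euler's formula).
theta = 34 degrees = 0.593412 rad
cos(34 deg) = 0.8290
sin(34 deg) = 0.5592
exp(theta*B) = 0.8290 + 0.5592*B


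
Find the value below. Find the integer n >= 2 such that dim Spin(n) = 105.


dim Spin(n) = dim so(n) = n(n-1)/2.
Solve n(n-1)/2 = 105, i.e. n^2 - n - 210 = 0.
Discriminant = 1 + 8*105 = 841
n = (1 + sqrt(841))/2 = (1 + 29)/2 = 15


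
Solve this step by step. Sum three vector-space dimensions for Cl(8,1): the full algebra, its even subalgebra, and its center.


n = 8 + 1 = 9
Total dim = 2^9 = 512
Even subalgebra dim = 2^8 = 256
n is odd, so center dim = 2
Sum = 512 + 256 + 2 = 770


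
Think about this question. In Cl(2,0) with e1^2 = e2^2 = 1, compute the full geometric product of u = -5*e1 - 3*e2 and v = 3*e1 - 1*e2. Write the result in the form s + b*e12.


Expand: (-5*e1 - 3*e2)(3*e1 - 1*e2)
= (-5)*3*e1e1 + (-5)*(-1)*e1e2 + (-3)*3*e2e1 + (-3)*(-1)*e2e2
Using e1^2 = e2^2 = 1, e2e1 = -e1e2:
Scalar part s = (-5)*3 + (-3)*(-1) = -15 + 3 = -12
Bivector part b = (-5)*(-1) - (-3)*3 = 5 - (-9) = 14
uv = -12 + 14*e12


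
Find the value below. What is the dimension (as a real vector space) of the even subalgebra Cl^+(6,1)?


Even subalgebra dimension = 2^(n-1)
n = 6 + 1 = 7
2^(7 - 1) = 2^6 = 64
Verification: sum of C(7,k) for even k = 1 + 21 + 35 + 7 = 64
Result = 64


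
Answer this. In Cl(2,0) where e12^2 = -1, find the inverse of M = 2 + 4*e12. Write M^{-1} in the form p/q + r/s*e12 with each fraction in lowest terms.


M = 2 + 4*e12, where e12^2 = -1.
Since M commutes with its reverse ~M = a - b*e12, M * ~M = a^2 - b^2*e12^2 = a^2 + b^2.
So M^{-1} = ~M / (a^2 + b^2) = (a - b*e12)/(a^2 + b^2).
a^2 + b^2 = 4 + 16 = 20
Scalar part = 2/20 = 1/10
Bivector coeff = -4/20 = -1/5
M^{-1} = 1/10 - 1/5*e12


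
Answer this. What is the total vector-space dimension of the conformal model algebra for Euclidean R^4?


The conformal model of R^4 uses Cl(5,1): the 4 Euclidean generators plus two extra orthogonal generators e+ (e+^2 = +1) and e- (e-^2 = -1), from which the null vectors e0, einf are built.
Number of generators m = 4 + 2 = 6.
dim Cl(p,q) = 2^m = 2^6 = 64


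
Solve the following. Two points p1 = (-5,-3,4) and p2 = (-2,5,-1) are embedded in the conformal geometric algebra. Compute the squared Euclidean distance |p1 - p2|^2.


p1 - p2 = (-3, -8, 5)
|p1 - p2|^2 = (-3)^2 + (-8)^2 + 5^2
= 9 + 64 + 25
= 98


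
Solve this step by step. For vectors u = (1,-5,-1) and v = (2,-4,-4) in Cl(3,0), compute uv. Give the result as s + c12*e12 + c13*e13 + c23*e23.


In Cl(3,0): e_i^2 = 1, e_ie_j = -e_je_i for i != j.
Scalar part = u . v = 1*2 + (-5)*(-4) + (-1)*(-4)
= 2 + 20 + 4 = 26
e12 coeff = 1*(-4) - (-5)*2 = -4 - (-10) = 6
e13 coeff = 1*(-4) - (-1)*2 = -4 - (-2) = -2
e23 coeff = (-5)*(-4) - (-1)*(-4) = 20 - 4 = 16
uv = 26 + 6*e12 - 2*e13 + 16*e23


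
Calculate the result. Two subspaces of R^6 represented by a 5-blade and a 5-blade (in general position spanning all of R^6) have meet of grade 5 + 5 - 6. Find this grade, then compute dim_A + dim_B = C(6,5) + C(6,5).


Meet grade = grade(A) + grade(B) - n
= 5 + 5 - 6 = 4
C(6,5) = 6
C(6,5) = 6
dim_A + dim_B = 6 + 6 = 12


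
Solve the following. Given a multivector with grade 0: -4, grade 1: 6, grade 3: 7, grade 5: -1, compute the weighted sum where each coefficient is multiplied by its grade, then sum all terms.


Grade-weighted sum = sum of grade_k * coefficient_k
0*(-4) = 0
1*6 = 6
3*7 = 21
5*(-1) = -5
Total = 0 + 6 + 21 + (-5) = 22


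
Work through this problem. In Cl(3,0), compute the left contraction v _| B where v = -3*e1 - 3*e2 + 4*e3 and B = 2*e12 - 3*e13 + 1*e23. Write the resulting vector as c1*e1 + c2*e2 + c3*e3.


Left contraction v _| B = <vB>_1 (grade-1 part of the geometric product vB).
Using e1_|e12 = e2, e2_|e12 = -e1, e1_|e13 = e3, e3_|e13 = -e1, e2_|e23 = e3, e3_|e23 = -e2:
e1 coeff: -v2*b12 - v3*b13 = -(-3)*(2) - (4)*(-3) = 18
e2 coeff: v1*b12 - v3*b23 = (-3)*(2) - (4)*(1) = -10
e3 coeff: v1*b13 + v2*b23 = (-3)*(-3) + (-3)*(1) = 6
v _| B = 18*e1 - 10*e2 + 6*e3


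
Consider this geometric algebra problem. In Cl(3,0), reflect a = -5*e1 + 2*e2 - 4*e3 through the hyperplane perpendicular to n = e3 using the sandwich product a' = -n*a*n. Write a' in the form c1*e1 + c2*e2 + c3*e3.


Reflection formula: a' = -n*a*n, with n = e3 (unit vector, n^2 = 1).
For reflection through hyperplane perp to e3:
The component along e3 flips sign, others stay.
a = (-5, 2, -4)
a' = (-5, 2, 4)
a' = -5*e1 + 2*e2 + 4*e3


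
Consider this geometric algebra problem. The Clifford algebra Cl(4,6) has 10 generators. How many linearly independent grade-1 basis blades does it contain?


Number of grade-k basis blades in Cl(p,q) with n = p + q is C(n, k).
n = 4 + 6 = 10
C(10, 1) = 10! / (1! * 9!)
= 3628800 / (1 * 362880)
= 10


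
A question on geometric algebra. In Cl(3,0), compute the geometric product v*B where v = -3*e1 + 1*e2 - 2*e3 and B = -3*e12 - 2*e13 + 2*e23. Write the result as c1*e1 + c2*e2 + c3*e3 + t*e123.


vB has grade-1 (vector) and grade-3 (trivector) parts: vB = (v _| B) + (v ^ B).
Vector part <vB>_1:
  e1: -v2*b12 - v3*b13 = -(1)*(-3) - (-2)*(-2) = -1
  e2: v1*b12 - v3*b23 = (-3)*(-3) - (-2)*(2) = 13
  e3: v1*b13 + v2*b23 = (-3)*(-2) + (1)*(2) = 8
Trivector part <vB>_3:
  e123: v1*b23 - v2*b13 + v3*b12 = (-3)*(2) - (1)*(-2) + (-2)*(-3) = 2
vB = -1*e1 + 13*e2 + 8*e3 + 2*e123


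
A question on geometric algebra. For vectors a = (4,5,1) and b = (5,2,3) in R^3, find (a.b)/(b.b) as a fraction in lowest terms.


Projection coefficient = (a . b) / (b . b)
a . b = 4*5 + 5*2 + 1*3
= 20 + 10 + 3 = 33
b . b = 5^2 + 2^2 + 3^2
= 25 + 4 + 9 = 38
Coefficient = 33/38
In lowest terms: 33/38


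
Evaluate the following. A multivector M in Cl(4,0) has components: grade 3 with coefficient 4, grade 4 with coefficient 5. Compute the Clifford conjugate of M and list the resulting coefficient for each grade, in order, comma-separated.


Clifford conjugate sign for grade k: (-1)^(k(k+1)/2)
Grade 3: (-1)^(3*4/2) = (-1)^6 = 1, coeff 4 -> 4
Grade 4: (-1)^(4*5/2) = (-1)^10 = 1, coeff 5 -> 5
Conjugated coefficients: 4, 5


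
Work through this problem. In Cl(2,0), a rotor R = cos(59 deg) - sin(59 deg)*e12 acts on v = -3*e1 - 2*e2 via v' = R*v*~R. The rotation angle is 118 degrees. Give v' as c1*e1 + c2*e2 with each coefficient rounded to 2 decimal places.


Rotor R = cos(59deg) - sin(59deg)*e12
Rotation angle theta = 2 * 59 = 118 degrees
v' = R*v*~R rotates v by theta.
cos(118deg) = -0.4695, sin(118deg) = 0.8829
v'_1 = -3*cos(118deg) - (-2)*sin(118deg)
= -3*(-0.4695) - (-2)*0.8829
= 3.17
v'_2 = -3*sin(118deg) + (-2)*cos(118deg)
= -3*0.8829 + (-2)*(-0.4695)
= -1.71
v' = 3.17*e1 - 1.71*e2


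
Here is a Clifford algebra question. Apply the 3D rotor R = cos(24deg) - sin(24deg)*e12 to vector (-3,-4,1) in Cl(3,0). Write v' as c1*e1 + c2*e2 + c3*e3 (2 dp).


Rotor R = cos(24deg) - sin(24deg)*e12
Rotation angle theta = 2 * 24 = 48 degrees in the e12 plane (e1 -> e2).
The component perpendicular to the plane (e3) is invariant: v'_3 = v3 = 1.00
cos(48deg) = 0.6691, sin(48deg) = 0.7431
v'_1 = v1*cos(theta) - v2*sin(theta) = -3*0.6691 - (-4)*0.7431 = 0.97
v'_2 = v1*sin(theta) + v2*cos(theta) = -3*0.7431 + (-4)*0.6691 = -4.91
v' = 0.97*e1 - 4.91*e2 + 1.00*e3


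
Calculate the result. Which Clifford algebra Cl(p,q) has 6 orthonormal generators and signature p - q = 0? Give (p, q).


We need p + q = 6 and p - q = 0.
Adding: 2p = 6 + 0 = 6, so p = 3.
Then q = 6 - 3 = 3.
(p, q) = (3, 3)


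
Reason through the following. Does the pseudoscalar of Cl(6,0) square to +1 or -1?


The pseudoscalar I = e1...e_n (product of all n generators) of Cl(p,q) satisfies I^2 = (-1)^(q + n(n-1)/2).
p = 6, q = 0, n = p + q = 6
n(n-1)/2 = 6 * 5 / 2 = 15
Exponent = q + n(n-1)/2 = 0 + 15 = 15
I^2 = (-1)^15 = -1


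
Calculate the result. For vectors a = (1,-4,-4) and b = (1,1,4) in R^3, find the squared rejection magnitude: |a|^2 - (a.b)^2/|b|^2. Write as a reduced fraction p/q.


|a|^2 = 1^2 + (-4)^2 + (-4)^2 = 33
|b|^2 = 1^2 + 1^2 + 4^2 = 18
a . b = 1*1 + (-4)*1 + (-4)*4 = -19
(a.b)^2 = (-19)^2 = 361
|rej|^2 = 33 - 361/18
= (594 - 361)/18
= 233/18
In lowest terms: 233/18


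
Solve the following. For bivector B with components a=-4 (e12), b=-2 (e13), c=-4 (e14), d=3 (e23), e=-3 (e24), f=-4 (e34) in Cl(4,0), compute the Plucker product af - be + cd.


Plucker relation: af - be + cd
a*f = (-4)*(-4) = 16
b*e = (-2)*(-3) = 6
c*d = (-4)*3 = -12
af - be + cd = 16 - 6 + (-12)
= -2


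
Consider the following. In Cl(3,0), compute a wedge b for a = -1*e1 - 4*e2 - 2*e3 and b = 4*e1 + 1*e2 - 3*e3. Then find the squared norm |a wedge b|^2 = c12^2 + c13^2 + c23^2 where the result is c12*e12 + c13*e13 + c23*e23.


a wedge b = (a1*b2 - a2*b1)*e12 + (a1*b3 - a3*b1)*e13 + (a2*b3 - a3*b2)*e23
e12 coeff: (-1)*1 - (-4)*4 = -1 - (-16) = 15
e13 coeff: (-1)*(-3) - (-2)*4 = 3 - (-8) = 11
e23 coeff: (-4)*(-3) - (-2)*1 = 12 - (-2) = 14
|a wedge b|^2 = 15^2 + 11^2 + 14^2
= 225 + 121 + 196
= 542


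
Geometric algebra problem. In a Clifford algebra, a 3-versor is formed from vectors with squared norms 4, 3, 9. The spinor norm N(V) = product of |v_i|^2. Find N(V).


Spinor norm N(V) = |v1|^2 * |v2|^2 * ... * |v3|^2
= 4 * 3 * 9
Running product: 4, 12, 108
N(V) = 108


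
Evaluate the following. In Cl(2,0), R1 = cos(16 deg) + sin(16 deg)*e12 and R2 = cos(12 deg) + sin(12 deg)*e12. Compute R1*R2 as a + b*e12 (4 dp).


Same-plane rotors commute and their half-angles add:
R1*R2 = cos(a1 + a2) + sin(a1 + a2)*e12.
a1 + a2 = 16 + 12 = 28 deg
cos(28 deg) = 0.8829
sin(28 deg) = 0.4695
R1*R2 = 0.8829 + 0.4695*e12


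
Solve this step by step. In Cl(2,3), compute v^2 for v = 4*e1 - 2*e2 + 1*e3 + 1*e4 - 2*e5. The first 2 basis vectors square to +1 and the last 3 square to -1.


v^2 = sum of c_i^2 * e_i^2
Positive signature terms (e_i^2 = +1): 4^2 + (-2)^2 = 20
Negative signature terms (e_j^2 = -1): 1^2 + 1^2 + (-2)^2 = 6
v^2 = 20 - 6 = 14


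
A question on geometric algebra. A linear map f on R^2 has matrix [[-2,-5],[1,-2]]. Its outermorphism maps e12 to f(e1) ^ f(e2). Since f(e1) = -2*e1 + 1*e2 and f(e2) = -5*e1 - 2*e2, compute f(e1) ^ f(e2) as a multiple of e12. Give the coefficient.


The outermorphism of a linear map f sends e1^e2 to f(e1)^f(e2).
f(e1) = -2*e1 + 1*e2
f(e2) = -5*e1 - 2*e2
f(e1) ^ f(e2) = (-2*e1 + 1*e2) ^ (-5*e1 - 2*e2)
= (-2)*(-2)*e12 + 1*(-5)*e21
= (4 - (-5))*e12
= 9*e12
Coefficient = 9


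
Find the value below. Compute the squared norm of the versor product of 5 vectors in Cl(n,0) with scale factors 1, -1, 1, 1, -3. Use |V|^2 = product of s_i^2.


Each vector v_i has |v_i|^2 = s_i^2
Squared scales: 1^2 = 1, (-1)^2 = 1, 1^2 = 1, 1^2 = 1, (-3)^2 = 9
|V|^2 = 1 * 1 * 1 * 1 * 9
= 9


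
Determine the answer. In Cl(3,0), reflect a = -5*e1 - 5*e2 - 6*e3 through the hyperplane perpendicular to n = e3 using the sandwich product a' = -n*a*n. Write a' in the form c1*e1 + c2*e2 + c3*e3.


Reflection formula: a' = -n*a*n, with n = e3 (unit vector, n^2 = 1).
For reflection through hyperplane perp to e3:
The component along e3 flips sign, others stay.
a = (-5, -5, -6)
a' = (-5, -5, 6)
a' = -5*e1 - 5*e2 + 6*e3


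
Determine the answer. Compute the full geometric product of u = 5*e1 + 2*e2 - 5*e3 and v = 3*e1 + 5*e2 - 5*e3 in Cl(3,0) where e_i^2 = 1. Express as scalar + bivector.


In Cl(3,0): e_i^2 = 1, e_ie_j = -e_je_i for i != j.
Scalar part = u . v = 5*3 + 2*5 + (-5)*(-5)
= 15 + 10 + 25 = 50
e12 coeff = 5*5 - 2*3 = 25 - 6 = 19
e13 coeff = 5*(-5) - (-5)*3 = -25 - (-15) = -10
e23 coeff = 2*(-5) - (-5)*5 = -10 - (-25) = 15
uv = 50 + 19*e12 - 10*e13 + 15*e23


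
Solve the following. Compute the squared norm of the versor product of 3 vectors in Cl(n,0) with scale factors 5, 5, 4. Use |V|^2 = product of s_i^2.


Each vector v_i has |v_i|^2 = s_i^2
Squared scales: 5^2 = 25, 5^2 = 25, 4^2 = 16
|V|^2 = 25 * 25 * 16
= 10000


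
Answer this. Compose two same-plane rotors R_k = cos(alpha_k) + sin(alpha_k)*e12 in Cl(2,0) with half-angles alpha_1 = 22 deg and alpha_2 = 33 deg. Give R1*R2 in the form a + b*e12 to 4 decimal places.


Same-plane rotors commute and their half-angles add:
R1*R2 = cos(a1 + a2) + sin(a1 + a2)*e12.
a1 + a2 = 22 + 33 = 55 deg
cos(55 deg) = 0.5736
sin(55 deg) = 0.8192
R1*R2 = 0.5736 + 0.8192*e12


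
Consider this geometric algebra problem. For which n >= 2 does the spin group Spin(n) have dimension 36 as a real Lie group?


dim Spin(n) = dim so(n) = n(n-1)/2.
Solve n(n-1)/2 = 36, i.e. n^2 - n - 72 = 0.
Discriminant = 1 + 8*36 = 289
n = (1 + sqrt(289))/2 = (1 + 17)/2 = 9


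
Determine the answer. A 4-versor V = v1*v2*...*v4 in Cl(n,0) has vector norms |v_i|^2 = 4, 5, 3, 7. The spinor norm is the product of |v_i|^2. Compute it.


Spinor norm N(V) = |v1|^2 * |v2|^2 * ... * |v4|^2
= 4 * 5 * 3 * 7
Running product: 4, 20, 60, 420
N(V) = 420


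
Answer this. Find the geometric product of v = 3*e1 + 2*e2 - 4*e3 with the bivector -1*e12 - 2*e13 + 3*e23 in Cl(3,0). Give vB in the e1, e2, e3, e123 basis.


vB has grade-1 (vector) and grade-3 (trivector) parts: vB = (v _| B) + (v ^ B).
Vector part <vB>_1:
  e1: -v2*b12 - v3*b13 = -(2)*(-1) - (-4)*(-2) = -6
  e2: v1*b12 - v3*b23 = (3)*(-1) - (-4)*(3) = 9
  e3: v1*b13 + v2*b23 = (3)*(-2) + (2)*(3) = 0
Trivector part <vB>_3:
  e123: v1*b23 - v2*b13 + v3*b12 = (3)*(3) - (2)*(-2) + (-4)*(-1) = 17
vB = -6*e1 + 9*e2 + 0*e3 + 17*e123


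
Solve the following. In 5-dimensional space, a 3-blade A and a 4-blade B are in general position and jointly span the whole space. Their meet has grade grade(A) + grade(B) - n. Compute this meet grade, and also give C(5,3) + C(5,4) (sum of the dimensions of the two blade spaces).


Meet grade = grade(A) + grade(B) - n
= 3 + 4 - 5 = 2
C(5,3) = 10
C(5,4) = 5
dim_A + dim_B = 10 + 5 = 15


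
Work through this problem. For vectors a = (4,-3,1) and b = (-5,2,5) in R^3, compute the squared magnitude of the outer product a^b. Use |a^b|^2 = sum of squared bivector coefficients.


a wedge b = (a1*b2 - a2*b1)*e12 + (a1*b3 - a3*b1)*e13 + (a2*b3 - a3*b2)*e23
e12 coeff: 4*2 - (-3)*(-5) = 8 - 15 = -7
e13 coeff: 4*5 - 1*(-5) = 20 - (-5) = 25
e23 coeff: (-3)*5 - 1*2 = -15 - 2 = -17
|a wedge b|^2 = (-7)^2 + 25^2 + (-17)^2
= 49 + 625 + 289
= 963


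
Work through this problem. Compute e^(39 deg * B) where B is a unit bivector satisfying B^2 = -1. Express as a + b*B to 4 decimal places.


For a unit bivector B with B^2 = -1, the exponential series gives
e^(theta*B) = cos(theta) + sin(theta)*B (the GA analogue of Euler's formula).
theta = 39 degrees = 0.680678 rad
cos(39 deg) = 0.7771
sin(39 deg) = 0.6293
exp(theta*B) = 0.7771 + 0.6293*B


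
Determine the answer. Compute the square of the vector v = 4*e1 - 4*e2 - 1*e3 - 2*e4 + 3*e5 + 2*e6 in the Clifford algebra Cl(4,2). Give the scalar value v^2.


v^2 = sum of c_i^2 * e_i^2
Positive signature terms (e_i^2 = +1): 4^2 + (-4)^2 + (-1)^2 + (-2)^2 = 37
Negative signature terms (e_j^2 = -1): 3^2 + 2^2 = 13
v^2 = 37 - 13 = 24


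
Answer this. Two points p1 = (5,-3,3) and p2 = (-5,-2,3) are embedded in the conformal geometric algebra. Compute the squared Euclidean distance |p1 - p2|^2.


p1 - p2 = (10, -1, 0)
|p1 - p2|^2 = 10^2 + (-1)^2 + 0^2
= 100 + 1 + 0
= 101


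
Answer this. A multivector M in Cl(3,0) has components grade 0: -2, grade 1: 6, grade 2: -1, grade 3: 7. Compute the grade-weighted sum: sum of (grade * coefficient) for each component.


Grade-weighted sum = sum of grade_k * coefficient_k
0*(-2) = 0
1*6 = 6
2*(-1) = -2
3*7 = 21
Total = 0 + 6 + (-2) + 21 = 25


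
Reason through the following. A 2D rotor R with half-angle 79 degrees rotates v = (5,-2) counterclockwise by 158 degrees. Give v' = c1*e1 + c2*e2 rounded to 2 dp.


Rotor R = cos(79deg) - sin(79deg)*e12
Rotation angle theta = 2 * 79 = 158 degrees
v' = R*v*~R rotates v by theta.
cos(158deg) = -0.9272, sin(158deg) = 0.3746
v'_1 = 5*cos(158deg) - (-2)*sin(158deg)
= 5*(-0.9272) - (-2)*0.3746
= -3.89
v'_2 = 5*sin(158deg) + (-2)*cos(158deg)
= 5*0.3746 + (-2)*(-0.9272)
= 3.73
v' = -3.89*e1 + 3.73*e2


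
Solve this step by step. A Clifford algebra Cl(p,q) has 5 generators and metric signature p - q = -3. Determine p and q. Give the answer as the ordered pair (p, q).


We need p + q = 5 and p - q = -3.
Adding: 2p = 5 + (-3) = 2, so p = 1.
Then q = 5 - 1 = 4.
(p, q) = (1, 4)


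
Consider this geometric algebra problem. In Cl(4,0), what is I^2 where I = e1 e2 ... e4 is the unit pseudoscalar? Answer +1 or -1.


The pseudoscalar I = e1...e_n (product of all n generators) of Cl(p,q) satisfies I^2 = (-1)^(q + n(n-1)/2).
p = 4, q = 0, n = p + q = 4
n(n-1)/2 = 4 * 3 / 2 = 6
Exponent = q + n(n-1)/2 = 0 + 6 = 6
I^2 = (-1)^6 = +1


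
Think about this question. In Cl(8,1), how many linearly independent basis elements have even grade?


Even subalgebra dimension = 2^(n-1)
n = 8 + 1 = 9
2^(9 - 1) = 2^8 = 256
Verification: sum of C(9,k) for even k = 1 + 36 + 126 + 84 + 9 = 256
Result = 256


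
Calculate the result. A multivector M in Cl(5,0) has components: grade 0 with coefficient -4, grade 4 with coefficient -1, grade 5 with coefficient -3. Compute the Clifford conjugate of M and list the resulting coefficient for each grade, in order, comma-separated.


Clifford conjugate sign for grade k: (-1)^(k(k+1)/2)
Grade 0: (-1)^(0*1/2) = (-1)^0 = 1, coeff -4 -> -4
Grade 4: (-1)^(4*5/2) = (-1)^10 = 1, coeff -1 -> -1
Grade 5: (-1)^(5*6/2) = (-1)^15 = -1, coeff -3 -> 3
Conjugated coefficients: -4, -1, 3


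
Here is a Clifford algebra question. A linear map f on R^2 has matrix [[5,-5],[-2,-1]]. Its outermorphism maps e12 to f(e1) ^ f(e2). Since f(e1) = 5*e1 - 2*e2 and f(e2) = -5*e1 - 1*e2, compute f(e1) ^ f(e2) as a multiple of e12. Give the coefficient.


The outermorphism of a linear map f sends e1^e2 to f(e1)^f(e2).
f(e1) = 5*e1 - 2*e2
f(e2) = -5*e1 - 1*e2
f(e1) ^ f(e2) = (5*e1 - 2*e2) ^ (-5*e1 - 1*e2)
= 5*(-1)*e12 + (-2)*(-5)*e21
= (-5 - 10)*e12
= -15*e12
Coefficient = -15


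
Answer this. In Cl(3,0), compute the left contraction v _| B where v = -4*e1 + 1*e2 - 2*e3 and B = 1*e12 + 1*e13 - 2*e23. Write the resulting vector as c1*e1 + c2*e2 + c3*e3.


Left contraction v _| B = <vB>_1 (grade-1 part of the geometric product vB).
Using e1_|e12 = e2, e2_|e12 = -e1, e1_|e13 = e3, e3_|e13 = -e1, e2_|e23 = e3, e3_|e23 = -e2:
e1 coeff: -v2*b12 - v3*b13 = -(1)*(1) - (-2)*(1) = 1
e2 coeff: v1*b12 - v3*b23 = (-4)*(1) - (-2)*(-2) = -8
e3 coeff: v1*b13 + v2*b23 = (-4)*(1) + (1)*(-2) = -6
v _| B = 1*e1 - 8*e2 - 6*e3


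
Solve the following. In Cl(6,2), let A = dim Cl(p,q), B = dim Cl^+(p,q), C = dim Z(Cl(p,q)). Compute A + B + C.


n = 6 + 2 = 8
Total dim = 2^8 = 256
Even subalgebra dim = 2^7 = 128
n is even, so center dim = 1
Sum = 256 + 128 + 1 = 385


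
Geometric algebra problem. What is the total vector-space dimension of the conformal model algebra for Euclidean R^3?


The conformal model of R^3 uses Cl(4,1): the 3 Euclidean generators plus two extra orthogonal generators e+ (e+^2 = +1) and e- (e-^2 = -1), from which the null vectors e0, einf are built.
Number of generators m = 3 + 2 = 5.
dim Cl(p,q) = 2^m = 2^5 = 32


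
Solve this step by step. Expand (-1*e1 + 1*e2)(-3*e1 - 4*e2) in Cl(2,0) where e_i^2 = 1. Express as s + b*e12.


Expand: (-1*e1 + 1*e2)(-3*e1 - 4*e2)
= (-1)*(-3)*e1e1 + (-1)*(-4)*e1e2 + 1*(-3)*e2e1 + 1*(-4)*e2e2
Using e1^2 = e2^2 = 1, e2e1 = -e1e2:
Scalar part s = (-1)*(-3) + 1*(-4) = 3 + (-4) = -1
Bivector part b = (-1)*(-4) - 1*(-3) = 4 - (-3) = 7
uv = -1 + 7*e12


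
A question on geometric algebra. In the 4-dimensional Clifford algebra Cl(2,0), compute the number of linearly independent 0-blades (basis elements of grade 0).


Number of grade-k basis blades in Cl(p,q) with n = p + q is C(n, k).
n = 2 + 0 = 2
C(2, 0) = 2! / (0! * 2!)
= 2 / (1 * 2)
= 1


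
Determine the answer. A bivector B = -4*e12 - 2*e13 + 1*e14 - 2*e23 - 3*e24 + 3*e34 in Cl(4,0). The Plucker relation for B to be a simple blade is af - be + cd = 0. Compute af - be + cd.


Plucker relation: af - be + cd
a*f = (-4)*3 = -12
b*e = (-2)*(-3) = 6
c*d = 1*(-2) = -2
af - be + cd = -12 - 6 + (-2)
= -20


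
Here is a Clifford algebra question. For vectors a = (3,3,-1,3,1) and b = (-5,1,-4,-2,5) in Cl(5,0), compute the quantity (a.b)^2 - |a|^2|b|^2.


a . b = 3*(-5) + 3*1 + (-1)*(-4) + 3*(-2) + 1*5
= -15 + 3 + 4 + (-6) + 5 = -9
|a|^2 = 3^2 + 3^2 + (-1)^2 + 3^2 + 1^2 = 29
|b|^2 = (-5)^2 + 1^2 + (-4)^2 + (-2)^2 + 5^2 = 71
(a.b)^2 = (-9)^2 = 81
|a|^2 * |b|^2 = 29 * 71 = 2059
Result = 81 - 2059 = -1978


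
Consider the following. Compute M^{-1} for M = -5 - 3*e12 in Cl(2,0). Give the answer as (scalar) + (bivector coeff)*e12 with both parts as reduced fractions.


M = -5 - 3*e12, where e12^2 = -1.
Since M commutes with its reverse ~M = a - b*e12, M * ~M = a^2 - b^2*e12^2 = a^2 + b^2.
So M^{-1} = ~M / (a^2 + b^2) = (a - b*e12)/(a^2 + b^2).
a^2 + b^2 = 25 + 9 = 34
Scalar part = -5/34 = -5/34
Bivector coeff = 3/34 = 3/34
M^{-1} = -5/34 + 3/34*e12


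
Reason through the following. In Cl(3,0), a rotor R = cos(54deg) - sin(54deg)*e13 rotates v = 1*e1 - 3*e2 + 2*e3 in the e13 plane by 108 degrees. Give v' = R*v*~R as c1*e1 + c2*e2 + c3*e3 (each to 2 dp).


Rotor R = cos(54deg) - sin(54deg)*e13
Rotation angle theta = 2 * 54 = 108 degrees in the e13 plane (e1 -> e3).
The component perpendicular to the plane (e2) is invariant: v'_2 = v2 = -3.00
cos(108deg) = -0.3090, sin(108deg) = 0.9511
v'_1 = v1*cos(theta) - v3*sin(theta) = 1*(-0.3090) - 2*0.9511 = -2.21
v'_3 = v1*sin(theta) + v3*cos(theta) = 1*0.9511 + 2*(-0.3090) = 0.33
v' = -2.21*e1 - 3.00*e2 + 0.33*e3


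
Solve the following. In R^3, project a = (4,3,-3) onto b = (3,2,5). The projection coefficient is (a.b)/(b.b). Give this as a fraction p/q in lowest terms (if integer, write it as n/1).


Projection coefficient = (a . b) / (b . b)
a . b = 4*3 + 3*2 + (-3)*5
= 12 + 6 + (-15) = 3
b . b = 3^2 + 2^2 + 5^2
= 9 + 4 + 25 = 38
Coefficient = 3/38
In lowest terms: 3/38


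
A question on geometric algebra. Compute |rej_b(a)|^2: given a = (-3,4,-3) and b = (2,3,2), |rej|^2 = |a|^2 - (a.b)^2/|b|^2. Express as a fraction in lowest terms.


|a|^2 = (-3)^2 + 4^2 + (-3)^2 = 34
|b|^2 = 2^2 + 3^2 + 2^2 = 17
a . b = (-3)*2 + 4*3 + (-3)*2 = 0
(a.b)^2 = 0^2 = 0
|rej|^2 = 34 - 0/17
= (578 - 0)/17
= 578/17
In lowest terms: 34/1


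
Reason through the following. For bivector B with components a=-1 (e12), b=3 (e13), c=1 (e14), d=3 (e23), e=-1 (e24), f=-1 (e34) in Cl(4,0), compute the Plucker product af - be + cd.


Plucker relation: af - be + cd
a*f = (-1)*(-1) = 1
b*e = 3*(-1) = -3
c*d = 1*3 = 3
af - be + cd = 1 - (-3) + 3
= 7


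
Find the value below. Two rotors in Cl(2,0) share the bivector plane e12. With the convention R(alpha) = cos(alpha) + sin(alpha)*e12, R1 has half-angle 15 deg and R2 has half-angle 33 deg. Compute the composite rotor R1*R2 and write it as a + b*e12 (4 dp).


Same-plane rotors commute and their half-angles add:
R1*R2 = cos(a1 + a2) + sin(a1 + a2)*e12.
a1 + a2 = 15 + 33 = 48 deg
cos(48 deg) = 0.6691
sin(48 deg) = 0.7431
R1*R2 = 0.6691 + 0.7431*e12


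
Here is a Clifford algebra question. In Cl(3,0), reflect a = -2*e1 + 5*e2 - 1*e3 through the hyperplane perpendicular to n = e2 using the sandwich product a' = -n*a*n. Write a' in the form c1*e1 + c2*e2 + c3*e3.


Reflection formula: a' = -n*a*n, with n = e2 (unit vector, n^2 = 1).
For reflection through hyperplane perp to e2:
The component along e2 flips sign, others stay.
a = (-2, 5, -1)
a' = (-2, -5, -1)
a' = -2*e1 - 5*e2 - 1*e3


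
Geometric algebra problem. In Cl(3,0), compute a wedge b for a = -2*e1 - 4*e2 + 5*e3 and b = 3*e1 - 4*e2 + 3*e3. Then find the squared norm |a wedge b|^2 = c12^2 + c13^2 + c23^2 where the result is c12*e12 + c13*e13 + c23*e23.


a wedge b = (a1*b2 - a2*b1)*e12 + (a1*b3 - a3*b1)*e13 + (a2*b3 - a3*b2)*e23
e12 coeff: (-2)*(-4) - (-4)*3 = 8 - (-12) = 20
e13 coeff: (-2)*3 - 5*3 = -6 - 15 = -21
e23 coeff: (-4)*3 - 5*(-4) = -12 - (-20) = 8
|a wedge b|^2 = 20^2 + (-21)^2 + 8^2
= 400 + 441 + 64
= 905


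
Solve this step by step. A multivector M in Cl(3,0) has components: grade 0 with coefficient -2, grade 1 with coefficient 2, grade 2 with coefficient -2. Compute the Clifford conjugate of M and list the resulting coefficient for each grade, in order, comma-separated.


Clifford conjugate sign for grade k: (-1)^(k(k+1)/2)
Grade 0: (-1)^(0*1/2) = (-1)^0 = 1, coeff -2 -> -2
Grade 1: (-1)^(1*2/2) = (-1)^1 = -1, coeff 2 -> -2
Grade 2: (-1)^(2*3/2) = (-1)^3 = -1, coeff -2 -> 2
Conjugated coefficients: -2, -2, 2


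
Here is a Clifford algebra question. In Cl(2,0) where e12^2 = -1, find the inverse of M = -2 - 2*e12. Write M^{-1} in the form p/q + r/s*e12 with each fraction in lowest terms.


M = -2 - 2*e12, where e12^2 = -1.
Since M commutes with its reverse ~M = a - b*e12, M * ~M = a^2 - b^2*e12^2 = a^2 + b^2.
So M^{-1} = ~M / (a^2 + b^2) = (a - b*e12)/(a^2 + b^2).
a^2 + b^2 = 4 + 4 = 8
Scalar part = -2/8 = -1/4
Bivector coeff = 2/8 = 1/4
M^{-1} = -1/4 + 1/4*e12


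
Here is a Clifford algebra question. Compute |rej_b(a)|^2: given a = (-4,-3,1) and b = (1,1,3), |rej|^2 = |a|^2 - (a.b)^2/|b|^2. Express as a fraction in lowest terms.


|a|^2 = (-4)^2 + (-3)^2 + 1^2 = 26
|b|^2 = 1^2 + 1^2 + 3^2 = 11
a . b = (-4)*1 + (-3)*1 + 1*3 = -4
(a.b)^2 = (-4)^2 = 16
|rej|^2 = 26 - 16/11
= (286 - 16)/11
= 270/11
In lowest terms: 270/11


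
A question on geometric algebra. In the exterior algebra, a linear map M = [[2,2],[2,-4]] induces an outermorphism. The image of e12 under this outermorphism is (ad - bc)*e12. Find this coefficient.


The outermorphism of a linear map f sends e1^e2 to f(e1)^f(e2).
f(e1) = 2*e1 + 2*e2
f(e2) = 2*e1 - 4*e2
f(e1) ^ f(e2) = (2*e1 + 2*e2) ^ (2*e1 - 4*e2)
= 2*(-4)*e12 + 2*2*e21
= (-8 - 4)*e12
= -12*e12
Coefficient = -12


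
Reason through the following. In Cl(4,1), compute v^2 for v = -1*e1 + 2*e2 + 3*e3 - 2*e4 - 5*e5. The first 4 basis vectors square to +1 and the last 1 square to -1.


v^2 = sum of c_i^2 * e_i^2
Positive signature terms (e_i^2 = +1): (-1)^2 + 2^2 + 3^2 + (-2)^2 = 18
Negative signature terms (e_j^2 = -1): (-5)^2 = 25
v^2 = 18 - 25 = -7


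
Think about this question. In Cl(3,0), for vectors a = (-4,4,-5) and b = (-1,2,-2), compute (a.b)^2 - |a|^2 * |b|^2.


a . b = (-4)*(-1) + 4*2 + (-5)*(-2)
= 4 + 8 + 10 = 22
|a|^2 = (-4)^2 + 4^2 + (-5)^2 = 57
|b|^2 = (-1)^2 + 2^2 + (-2)^2 = 9
(a.b)^2 = 22^2 = 484
|a|^2 * |b|^2 = 57 * 9 = 513
Result = 484 - 513 = -29


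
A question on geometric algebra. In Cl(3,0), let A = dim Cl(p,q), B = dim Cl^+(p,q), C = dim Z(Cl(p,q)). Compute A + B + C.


n = 3 + 0 = 3
Total dim = 2^3 = 8
Even subalgebra dim = 2^2 = 4
n is odd, so center dim = 2
Sum = 8 + 4 + 2 = 14


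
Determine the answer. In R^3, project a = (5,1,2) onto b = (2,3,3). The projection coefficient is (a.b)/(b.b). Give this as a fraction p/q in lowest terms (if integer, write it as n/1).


Projection coefficient = (a . b) / (b . b)
a . b = 5*2 + 1*3 + 2*3
= 10 + 3 + 6 = 19
b . b = 2^2 + 3^2 + 3^2
= 4 + 9 + 9 = 22
Coefficient = 19/22
In lowest terms: 19/22


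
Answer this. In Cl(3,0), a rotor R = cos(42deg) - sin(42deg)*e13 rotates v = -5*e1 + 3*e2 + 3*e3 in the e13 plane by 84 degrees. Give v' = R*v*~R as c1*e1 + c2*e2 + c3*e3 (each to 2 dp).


Rotor R = cos(42deg) - sin(42deg)*e13
Rotation angle theta = 2 * 42 = 84 degrees in the e13 plane (e1 -> e3).
The component perpendicular to the plane (e2) is invariant: v'_2 = v2 = 3.00
cos(84deg) = 0.1045, sin(84deg) = 0.9945
v'_1 = v1*cos(theta) - v3*sin(theta) = -5*0.1045 - 3*0.9945 = -3.51
v'_3 = v1*sin(theta) + v3*cos(theta) = -5*0.9945 + 3*0.1045 = -4.66
v' = -3.51*e1 + 3.00*e2 - 4.66*e3


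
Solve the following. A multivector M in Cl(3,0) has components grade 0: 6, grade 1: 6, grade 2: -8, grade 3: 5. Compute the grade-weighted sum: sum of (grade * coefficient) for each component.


Grade-weighted sum = sum of grade_k * coefficient_k
0*6 = 0
1*6 = 6
2*(-8) = -16
3*5 = 15
Total = 0 + 6 + (-16) + 15 = 5


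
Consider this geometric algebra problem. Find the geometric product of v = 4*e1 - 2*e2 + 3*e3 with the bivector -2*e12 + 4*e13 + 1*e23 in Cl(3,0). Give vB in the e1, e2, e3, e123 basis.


vB has grade-1 (vector) and grade-3 (trivector) parts: vB = (v _| B) + (v ^ B).
Vector part <vB>_1:
  e1: -v2*b12 - v3*b13 = -(-2)*(-2) - (3)*(4) = -16
  e2: v1*b12 - v3*b23 = (4)*(-2) - (3)*(1) = -11
  e3: v1*b13 + v2*b23 = (4)*(4) + (-2)*(1) = 14
Trivector part <vB>_3:
  e123: v1*b23 - v2*b13 + v3*b12 = (4)*(1) - (-2)*(4) + (3)*(-2) = 6
vB = -16*e1 - 11*e2 + 14*e3 + 6*e123


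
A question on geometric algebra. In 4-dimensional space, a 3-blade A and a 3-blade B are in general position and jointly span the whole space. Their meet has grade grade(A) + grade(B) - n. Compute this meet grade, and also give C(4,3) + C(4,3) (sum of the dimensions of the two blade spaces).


Meet grade = grade(A) + grade(B) - n
= 3 + 3 - 4 = 2
C(4,3) = 4
C(4,3) = 4
dim_A + dim_B = 4 + 4 = 8


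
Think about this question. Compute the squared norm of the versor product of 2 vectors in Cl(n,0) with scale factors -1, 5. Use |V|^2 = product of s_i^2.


Each vector v_i has |v_i|^2 = s_i^2
Squared scales: (-1)^2 = 1, 5^2 = 25
|V|^2 = 1 * 25
= 25


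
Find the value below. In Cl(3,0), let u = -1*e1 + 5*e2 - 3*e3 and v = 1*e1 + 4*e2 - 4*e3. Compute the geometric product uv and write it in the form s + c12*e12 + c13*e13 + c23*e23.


In Cl(3,0): e_i^2 = 1, e_ie_j = -e_je_i for i != j.
Scalar part = u . v = (-1)*1 + 5*4 + (-3)*(-4)
= -1 + 20 + 12 = 31
e12 coeff = (-1)*4 - 5*1 = -4 - 5 = -9
e13 coeff = (-1)*(-4) - (-3)*1 = 4 - (-3) = 7
e23 coeff = 5*(-4) - (-3)*4 = -20 - (-12) = -8
uv = 31 - 9*e12 + 7*e13 - 8*e23


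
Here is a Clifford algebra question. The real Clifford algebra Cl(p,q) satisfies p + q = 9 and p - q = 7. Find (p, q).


We need p + q = 9 and p - q = 7.
Adding: 2p = 9 + 7 = 16, so p = 8.
Then q = 9 - 8 = 1.
(p, q) = (8, 1)


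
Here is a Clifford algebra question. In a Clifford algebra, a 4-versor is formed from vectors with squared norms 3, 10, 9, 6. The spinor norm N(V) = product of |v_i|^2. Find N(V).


Spinor norm N(V) = |v1|^2 * |v2|^2 * ... * |v4|^2
= 3 * 10 * 9 * 6
Running product: 3, 30, 270, 1620
N(V) = 1620


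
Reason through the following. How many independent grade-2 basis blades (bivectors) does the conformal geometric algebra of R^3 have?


The conformal model of R^3 uses Cl(4,1) with m = 3 + 2 = 5 generators.
Number of grade-2 blades = C(m, 2) = C(5, 2)
= 5*4/2 = 10


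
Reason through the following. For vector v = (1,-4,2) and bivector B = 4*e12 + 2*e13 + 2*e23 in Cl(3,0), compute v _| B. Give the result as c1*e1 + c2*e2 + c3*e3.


Left contraction v _| B = <vB>_1 (grade-1 part of the geometric product vB).
Using e1_|e12 = e2, e2_|e12 = -e1, e1_|e13 = e3, e3_|e13 = -e1, e2_|e23 = e3, e3_|e23 = -e2:
e1 coeff: -v2*b12 - v3*b13 = -(-4)*(4) - (2)*(2) = 12
e2 coeff: v1*b12 - v3*b23 = (1)*(4) - (2)*(2) = 0
e3 coeff: v1*b13 + v2*b23 = (1)*(2) + (-4)*(2) = -6
v _| B = 12*e1 + 0*e2 - 6*e3


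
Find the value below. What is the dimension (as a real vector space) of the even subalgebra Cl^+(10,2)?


Even subalgebra dimension = 2^(n-1)
n = 10 + 2 = 12
2^(12 - 1) = 2^11 = 2048
Verification: sum of C(12,k) for even k = 1 + 66 + 495 + 924 + 495 + 66 + 1 = 2048
Result = 2048


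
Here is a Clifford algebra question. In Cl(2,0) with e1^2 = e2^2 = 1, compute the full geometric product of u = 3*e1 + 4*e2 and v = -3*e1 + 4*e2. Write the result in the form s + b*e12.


Expand: (3*e1 + 4*e2)(-3*e1 + 4*e2)
= 3*(-3)*e1e1 + 3*4*e1e2 + 4*(-3)*e2e1 + 4*4*e2e2
Using e1^2 = e2^2 = 1, e2e1 = -e1e2:
Scalar part s = 3*(-3) + 4*4 = -9 + 16 = 7
Bivector part b = 3*4 - 4*(-3) = 12 - (-12) = 24
uv = 7 + 24*e12


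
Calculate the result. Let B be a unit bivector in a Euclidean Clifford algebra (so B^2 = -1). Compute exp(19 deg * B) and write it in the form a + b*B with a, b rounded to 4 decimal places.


For a unit bivector B with B^2 = -1, the exponential series gives
e^(theta*B) = cos(theta) + sin(theta)*B (the GA analogue of Euler's formula).
theta = 19 degrees = 0.331613 rad
cos(19 deg) = 0.9455
sin(19 deg) = 0.3256
exp(theta*B) = 0.9455 + 0.3256*B


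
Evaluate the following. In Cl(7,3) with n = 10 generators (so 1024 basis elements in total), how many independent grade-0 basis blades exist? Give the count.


Number of grade-k basis blades in Cl(p,q) with n = p + q is C(n, k).
n = 7 + 3 = 10
C(10, 0) = 10! / (0! * 10!)
= 3628800 / (1 * 3628800)
= 1


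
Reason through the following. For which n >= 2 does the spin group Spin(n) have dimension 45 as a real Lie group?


dim Spin(n) = dim so(n) = n(n-1)/2.
Solve n(n-1)/2 = 45, i.e. n^2 - n - 90 = 0.
Discriminant = 1 + 8*45 = 361
n = (1 + sqrt(361))/2 = (1 + 19)/2 = 10


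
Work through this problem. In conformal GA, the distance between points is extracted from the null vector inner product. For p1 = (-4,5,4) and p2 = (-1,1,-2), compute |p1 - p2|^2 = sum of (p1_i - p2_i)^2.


p1 - p2 = (-3, 4, 6)
|p1 - p2|^2 = (-3)^2 + 4^2 + 6^2
= 9 + 16 + 36
= 61


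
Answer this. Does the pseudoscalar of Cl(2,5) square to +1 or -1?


The pseudoscalar I = e1...e_n (product of all n generators) of Cl(p,q) satisfies I^2 = (-1)^(q + n(n-1)/2).
p = 2, q = 5, n = p + q = 7
n(n-1)/2 = 7 * 6 / 2 = 21
Exponent = q + n(n-1)/2 = 5 + 21 = 26
I^2 = (-1)^26 = +1


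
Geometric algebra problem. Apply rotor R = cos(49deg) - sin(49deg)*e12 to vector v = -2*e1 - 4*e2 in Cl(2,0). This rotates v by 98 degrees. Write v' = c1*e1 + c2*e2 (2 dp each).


Rotor R = cos(49deg) - sin(49deg)*e12
Rotation angle theta = 2 * 49 = 98 degrees
v' = R*v*~R rotates v by theta.
cos(98deg) = -0.1392, sin(98deg) = 0.9903
v'_1 = -2*cos(98deg) - (-4)*sin(98deg)
= -2*(-0.1392) - (-4)*0.9903
= 4.24
v'_2 = -2*sin(98deg) + (-4)*cos(98deg)
= -2*0.9903 + (-4)*(-0.1392)
= -1.42
v' = 4.24*e1 - 1.42*e2


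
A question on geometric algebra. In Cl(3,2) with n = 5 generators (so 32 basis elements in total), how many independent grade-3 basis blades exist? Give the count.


Number of grade-k basis blades in Cl(p,q) with n = p + q is C(n, k).
n = 3 + 2 = 5
C(5, 3) = 5! / (3! * 2!)
= 120 / (6 * 2)
= 10


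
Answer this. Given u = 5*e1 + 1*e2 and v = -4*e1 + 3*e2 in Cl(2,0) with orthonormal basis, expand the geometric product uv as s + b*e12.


Expand: (5*e1 + 1*e2)(-4*e1 + 3*e2)
= 5*(-4)*e1e1 + 5*3*e1e2 + 1*(-4)*e2e1 + 1*3*e2e2
Using e1^2 = e2^2 = 1, e2e1 = -e1e2:
Scalar part s = 5*(-4) + 1*3 = -20 + 3 = -17
Bivector part b = 5*3 - 1*(-4) = 15 - (-4) = 19
uv = -17 + 19*e12


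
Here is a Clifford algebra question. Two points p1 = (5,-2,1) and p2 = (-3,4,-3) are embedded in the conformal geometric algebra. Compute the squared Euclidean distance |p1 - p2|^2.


p1 - p2 = (8, -6, 4)
|p1 - p2|^2 = 8^2 + (-6)^2 + 4^2
= 64 + 36 + 16
= 116
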